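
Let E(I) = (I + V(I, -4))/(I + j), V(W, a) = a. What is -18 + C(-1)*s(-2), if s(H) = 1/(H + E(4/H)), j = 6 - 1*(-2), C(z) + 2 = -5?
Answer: -47/3 ≈ -15.667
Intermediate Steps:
C(z) = -7 (C(z) = -2 - 5 = -7)
j = 8 (j = 6 + 2 = 8)
E(I) = (-4 + I)/(8 + I) (E(I) = (I - 4)/(I + 8) = (-4 + I)/(8 + I))
s(H) = 1/(H + (-4 + 4/H)/(8 + 4/H))
-18 + C(-1)*s(-2) = -18 - 7*(1 + 2*(-2))/(1 + 2*(-2)²) = -18 - 7*(1 - 4)/(1 + 2*4) = -18 - 7*(-3)/(1 + 8) = -18 - 7*(-3)/9 = -18 - 7*(-⅓) = -18 + 7/3 = -47/3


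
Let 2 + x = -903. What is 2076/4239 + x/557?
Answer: -893321/787041 ≈ -1.1350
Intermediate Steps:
x = -905 (x = -2 - 903 = -905)
2076/4239 + x/557 = 2076/4239 - 905/557 = 2076*(1/4239) - 905*1/557 = 692/1413 - 905/557 = -893321/787041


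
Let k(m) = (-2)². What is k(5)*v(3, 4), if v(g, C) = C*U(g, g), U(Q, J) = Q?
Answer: 48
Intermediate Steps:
v(g, C) = C*g
k(m) = 4
k(5)*v(3, 4) = 4*(4*3) = 4*12 = 48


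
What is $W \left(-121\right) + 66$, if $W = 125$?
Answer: $-15059$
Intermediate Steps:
$W \left(-121\right) + 66 = 125 \left(-121\right) + 66 = -15125 + 66 = -15059$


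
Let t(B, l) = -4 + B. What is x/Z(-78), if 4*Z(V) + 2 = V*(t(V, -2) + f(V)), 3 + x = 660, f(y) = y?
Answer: 1314/6239 ≈ 0.21061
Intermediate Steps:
x = 657 (x = -3 + 660 = 657)
Z(V) = -½ + V*(-4 + 2*V)/4 (Z(V) = -½ + (V*((-4 + V) + V))/4 = -½ + (V*(-4 + 2*V))/4 = -½ + V*(-4 + 2*V)/4)
x/Z(-78) = 657/(-½ + (½)*(-78)² - 1*(-78)) = 657/(-½ + (½)*6084 + 78) = 657/(-½ + 3042 + 78) = 657/(6239/2) = 657*(2/6239) = 1314/6239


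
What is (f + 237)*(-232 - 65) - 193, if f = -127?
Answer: -32863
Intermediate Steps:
(f + 237)*(-232 - 65) - 193 = (-127 + 237)*(-232 - 65) - 193 = 110*(-297) - 193 = -32670 - 193 = -32863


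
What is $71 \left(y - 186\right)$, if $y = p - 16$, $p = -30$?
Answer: $-16472$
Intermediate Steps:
$y = -46$ ($y = -30 - 16 = -46$)
$71 \left(y - 186\right) = 71 \left(-46 - 186\right) = 71 \left(-232\right) = -16472$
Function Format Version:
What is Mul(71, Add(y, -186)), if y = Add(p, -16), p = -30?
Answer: -16472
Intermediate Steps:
y = -46 (y = Add(-30, -16) = -46)
Mul(71, Add(y, -186)) = Mul(71, Add(-46, -186)) = Mul(71, -232) = -16472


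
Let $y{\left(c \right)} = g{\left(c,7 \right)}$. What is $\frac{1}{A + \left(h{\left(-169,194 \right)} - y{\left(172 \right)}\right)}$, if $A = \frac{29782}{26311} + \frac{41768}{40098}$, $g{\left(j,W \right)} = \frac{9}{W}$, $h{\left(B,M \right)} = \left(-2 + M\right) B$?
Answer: $- \frac{3692564673}{119813060044961} \approx -3.0819 \cdot 10^{-5}$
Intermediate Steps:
$h{\left(B,M \right)} = B \left(-2 + M\right)$
$y{\left(c \right)} = \frac{9}{7}$
$A = \frac{1146578242}{527509239}$ ($A = 29782 \cdot \frac{1}{26311} + 41768 \cdot \frac{1}{40098} = \frac{29782}{26311} + \frac{20884}{20049} = \frac{1146578242}{527509239} \approx 2.1736$)
$\frac{1}{A + \left(h{\left(-169,194 \right)} - y{\left(172 \right)}\right)} = \frac{1}{\frac{1146578242}{527509239} - \left(\frac{9}{7} + 169 \left(-2 + 194\right)\right)} = \frac{1}{\frac{1146578242}{527509239} - \frac{227145}{7}} = \frac{1}{- \frac{119813060044961}{3692564673}} = - \frac{3692564673}{119813060044961}$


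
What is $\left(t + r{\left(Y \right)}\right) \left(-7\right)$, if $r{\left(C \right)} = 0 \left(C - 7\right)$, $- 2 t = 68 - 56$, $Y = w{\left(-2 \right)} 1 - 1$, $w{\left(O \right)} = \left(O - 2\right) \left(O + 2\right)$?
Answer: $42$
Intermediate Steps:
$w{\left(O \right)} = \left(-2 + O\right) \left(2 + O\right)$
$Y = -1$ ($Y = \left(-4 + \left(-2\right)^{2}\right) 1 - 1 = \left(-4 + 4\right) 1 - 1 = 0 \cdot 1 - 1 = 0 - 1 = -1$)
$t = -6$ ($t = - \frac{68 - 56}{2} = \left(- \frac{1}{2}\right) 12 = -6$)
$r{\left(C \right)} = 0$ ($r{\left(C \right)} = 0 \left(-7 + C\right) = 0$)
$\left(t + r{\left(Y \right)}\right) \left(-7\right) = \left(-6 + 0\right) \left(-7\right) = \left(-6\right) \left(-7\right) = 42$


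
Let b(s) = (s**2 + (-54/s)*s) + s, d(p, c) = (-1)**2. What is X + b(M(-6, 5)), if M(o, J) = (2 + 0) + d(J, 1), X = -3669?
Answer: -3711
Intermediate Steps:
d(p, c) = 1
M(o, J) = 3 (M(o, J) = (2 + 0) + 1 = 2 + 1 = 3)
b(s) = -54 + s + s**2 (b(s) = (s**2 - 54) + s = (-54 + s**2) + s = -54 + s + s**2)
X + b(M(-6, 5)) = -3669 + (-54 + 3 + 3**2) = -3669 + (-54 + 3 + 9) = -3669 - 42 = -3711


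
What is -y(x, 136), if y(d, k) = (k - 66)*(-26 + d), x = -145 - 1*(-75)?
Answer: 6720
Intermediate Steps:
x = -70 (x = -145 + 75 = -70)
y(d, k) = (-66 + k)*(-26 + d)
-y(x, 136) = -(1716 - 66*(-70) - 26*136 - 70*136) = -(1716 + 4620 - 3536 - 9520) = -1*(-6720) = 6720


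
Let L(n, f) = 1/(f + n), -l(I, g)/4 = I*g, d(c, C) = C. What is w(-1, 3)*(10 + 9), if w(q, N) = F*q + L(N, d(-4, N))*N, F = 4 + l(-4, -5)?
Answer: 2907/2 ≈ 1453.5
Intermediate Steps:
l(I, g) = -4*I*g
F = -76 (F = 4 - 4*(-4)*(-5) = 4 - 80 = -76)
w(q, N) = ½ - 76*q (w(q, N) = -76*q + N/(N + N) = -76*q + N/((2*N)) = -76*q + (1/(2*N))*N = -76*q + ½ = ½ - 76*q)
w(-1, 3)*(10 + 9) = (½ - 76*(-1))*(10 + 9) = (½ + 76)*19 = (153/2)*19 = 2907/2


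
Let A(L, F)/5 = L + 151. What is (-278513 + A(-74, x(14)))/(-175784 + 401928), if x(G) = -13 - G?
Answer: -17383/14134 ≈ -1.2299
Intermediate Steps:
A(L, F) = 755 + 5*L (A(L, F) = 5*(L + 151) = 5*(151 + L) = 755 + 5*L)
(-278513 + A(-74, x(14)))/(-175784 + 401928) = (-278513 + (755 + 5*(-74)))/(-175784 + 401928) = (-278513 + (755 - 370))/226144 = (-278513 + 385)*(1/226144) = -278128*1/226144 = -17383/14134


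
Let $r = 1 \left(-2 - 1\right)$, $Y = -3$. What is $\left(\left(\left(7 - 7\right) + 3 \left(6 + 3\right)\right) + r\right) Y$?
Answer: $-72$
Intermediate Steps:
$r = -3$ ($r = 1 \left(-3\right) = -3$)
$\left(\left(\left(7 - 7\right) + 3 \left(6 + 3\right)\right) + r\right) Y = \left(\left(\left(7 - 7\right) + 3 \left(6 + 3\right)\right) - 3\right) \left(-3\right) = \left(\left(0 + 3 \cdot 9\right) - 3\right) \left(-3\right) = \left(\left(0 + 27\right) - 3\right) \left(-3\right) = \left(27 - 3\right) \left(-3\right) = 24 \left(-3\right) = -72$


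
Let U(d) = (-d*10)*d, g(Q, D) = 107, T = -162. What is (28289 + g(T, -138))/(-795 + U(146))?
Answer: -28396/213955 ≈ -0.13272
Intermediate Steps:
U(d) = -10*d² (U(d) = (-10*d)*d = -10*d²)
(28289 + g(T, -138))/(-795 + U(146)) = (28289 + 107)/(-795 - 10*146²) = 28396/(-795 - 10*21316) = 28396/(-795 - 213160) = 28396/(-213955) = 28396*(-1/213955) = -28396/213955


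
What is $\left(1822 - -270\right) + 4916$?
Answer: $7008$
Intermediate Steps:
$\left(1822 - -270\right) + 4916 = \left(1822 + 270\right) + 4916 = 2092 + 4916 = 7008$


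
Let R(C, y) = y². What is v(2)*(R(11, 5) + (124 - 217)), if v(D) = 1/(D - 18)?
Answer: 17/4 ≈ 4.2500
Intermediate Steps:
v(D) = 1/(-18 + D)
v(2)*(R(11, 5) + (124 - 217)) = (5² + (124 - 217))/(-18 + 2) = (25 - 93)/(-16) = -1/16*(-68) = 17/4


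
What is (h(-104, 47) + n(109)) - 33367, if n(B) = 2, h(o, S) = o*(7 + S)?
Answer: -38981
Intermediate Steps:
(h(-104, 47) + n(109)) - 33367 = (-104*(7 + 47) + 2) - 33367 = (-104*54 + 2) - 33367 = (-5616 + 2) - 33367 = -5614 - 33367 = -38981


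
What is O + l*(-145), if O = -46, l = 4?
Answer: -626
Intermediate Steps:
O + l*(-145) = -46 + 4*(-145) = -46 - 580 = -626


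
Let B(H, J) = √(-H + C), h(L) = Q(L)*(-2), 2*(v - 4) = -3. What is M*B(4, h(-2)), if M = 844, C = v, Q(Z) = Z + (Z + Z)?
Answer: 422*I*√6 ≈ 1033.7*I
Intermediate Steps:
v = 5/2 (v = 4 + (½)*(-3) = 4 - 3/2 = 5/2 ≈ 2.5000)
Q(Z) = 3*Z (Q(Z) = Z + 2*Z = 3*Z)
C = 5/2 ≈ 2.5000
h(L) = -6*L (h(L) = (3*L)*(-2) = -6*L)
B(H, J) = √(5/2 - H) (B(H, J) = √(-H + 5/2) = √(5/2 - H))
M*B(4, h(-2)) = 844*(√(10 - 4*4)/2) = 844*(√(10 - 16)/2) = 844*(√(-6)/2) = 844*((I*√6)/2) = 844*(I*√6/2) = 422*I*√6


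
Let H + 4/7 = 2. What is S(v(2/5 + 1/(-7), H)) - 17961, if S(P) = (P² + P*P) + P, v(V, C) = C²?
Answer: -43099461/2401 ≈ -17951.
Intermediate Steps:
H = 10/7 (H = -4/7 + 2 = 10/7 ≈ 1.4286)
S(P) = P + 2*P² (S(P) = (P² + P²) + P = 2*P² + P = P + 2*P²)
S(v(2/5 + 1/(-7), H)) - 17961 = (10/7)²*(1 + 2*(10/7)²) - 17961 = 100*(1 + 2*(100/49))/49 - 17961 = 100*(1 + 200/49)/49 - 17961 = (100/49)*(249/49) - 17961 = 24900/2401 - 17961 = -43099461/2401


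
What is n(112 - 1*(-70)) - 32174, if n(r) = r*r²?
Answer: 5996394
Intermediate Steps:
n(r) = r³
n(112 - 1*(-70)) - 32174 = (112 - 1*(-70))³ - 32174 = (112 + 70)³ - 32174 = 182³ - 32174 = 6028568 - 32174 = 5996394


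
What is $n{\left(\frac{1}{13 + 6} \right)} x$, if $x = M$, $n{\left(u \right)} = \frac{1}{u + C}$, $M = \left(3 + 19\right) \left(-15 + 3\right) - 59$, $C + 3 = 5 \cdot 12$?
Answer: $- \frac{6137}{1084} \approx -5.6614$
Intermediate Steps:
$C = 57$ ($C = -3 + 5 \cdot 12 = -3 + 60 = 57$)
$M = -323$ ($M = 22 \left(-12\right) - 59 = -264 - 59 = -323$)
$n{\left(u \right)} = \frac{1}{57 + u}$ ($n{\left(u \right)} = \frac{1}{u + 57} = \frac{1}{57 + u}$)
$x = -323$
$n{\left(\frac{1}{13 + 6} \right)} x = \frac{1}{57 + \frac{1}{13 + 6}} \left(-323\right) = \frac{1}{57 + \frac{1}{19}} \left(-323\right) = \frac{1}{\frac{1084}{19}} \left(-323\right) = \frac{19}{1084} \left(-323\right) = - \frac{6137}{1084}$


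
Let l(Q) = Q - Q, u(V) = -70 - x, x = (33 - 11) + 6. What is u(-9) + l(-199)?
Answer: -98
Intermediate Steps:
x = 28 (x = 22 + 6 = 28)
u(V) = -98 (u(V) = -70 - 1*28 = -70 - 28 = -98)
l(Q) = 0
u(-9) + l(-199) = -98 + 0 = -98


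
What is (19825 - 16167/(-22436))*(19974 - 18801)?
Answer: 521761973991/22436 ≈ 2.3256e+7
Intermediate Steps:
(19825 - 16167/(-22436))*(19974 - 18801) = (19825 - 16167*(-1/22436))*1173 = (19825 + 16167/22436)*1173 = (444809867/22436)*1173 = 521761973991/22436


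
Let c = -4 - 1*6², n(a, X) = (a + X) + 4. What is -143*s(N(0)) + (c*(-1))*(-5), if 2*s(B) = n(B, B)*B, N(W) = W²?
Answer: -200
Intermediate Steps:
n(a, X) = 4 + X + a (n(a, X) = (X + a) + 4 = 4 + X + a)
s(B) = B*(4 + 2*B)/2 (s(B) = ((4 + B + B)*B)/2 = ((4 + 2*B)*B)/2 = (B*(4 + 2*B))/2 = B*(4 + 2*B)/2)
c = -40 (c = -4 - 1*36 = -4 - 36 = -40)
-143*s(N(0)) + (c*(-1))*(-5) = -143*0²*(2 + 0²) - 40*(-1)*(-5) = -0*(2 + 0) + 40*(-5) = -0*2 - 200 = -143*0 - 200 = 0 - 200 = -200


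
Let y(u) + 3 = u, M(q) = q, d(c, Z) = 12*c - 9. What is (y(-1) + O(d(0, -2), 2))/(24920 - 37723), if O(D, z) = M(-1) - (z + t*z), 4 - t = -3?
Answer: 3/1829 ≈ 0.0016402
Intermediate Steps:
t = 7 (t = 4 - 1*(-3) = 4 + 3 = 7)
d(c, Z) = -9 + 12*c
y(u) = -3 + u
O(D, z) = -1 - 8*z (O(D, z) = -1 - (z + 7*z) = -1 - 8*z)
(y(-1) + O(d(0, -2), 2))/(24920 - 37723) = ((-3 - 1) + (-1 - 8*2))/(24920 - 37723) = (-4 + (-1 - 16))/(-12803) = (-4 - 17)*(-1/12803) = -21*(-1/12803) = 3/1829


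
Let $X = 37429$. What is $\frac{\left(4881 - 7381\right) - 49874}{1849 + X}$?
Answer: $- \frac{26187}{19639} \approx -1.3334$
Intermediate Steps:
$\frac{\left(4881 - 7381\right) - 49874}{1849 + X} = \frac{\left(4881 - 7381\right) - 49874}{1849 + 37429} = \frac{\left(4881 - 7381\right) - 49874}{39278} = \left(-2500 - 49874\right) \frac{1}{39278} = \left(-52374\right) \frac{1}{39278} = - \frac{26187}{19639}$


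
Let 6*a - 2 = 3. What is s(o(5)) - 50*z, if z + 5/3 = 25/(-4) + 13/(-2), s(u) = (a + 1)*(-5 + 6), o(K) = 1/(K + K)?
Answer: 2168/3 ≈ 722.67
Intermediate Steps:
a = ⅚ (a = ⅓ + (⅙)*3 = ⅓ + ½ = ⅚ ≈ 0.83333)
o(K) = 1/(2*K)
s(u) = 11/6 (s(u) = (⅚ + 1)*(-5 + 6) = (11/6)*1 = 11/6)
z = -173/12 (z = -5/3 + (25/(-4) + 13/(-2)) = -5/3 + (25*(-¼) + 13*(-½)) = -5/3 + (-25/4 - 13/2) = -5/3 - 51/4 = -173/12 ≈ -14.417)
s(o(5)) - 50*z = 11/6 - 50*(-173/12) = 11/6 + 4325/6 = 2168/3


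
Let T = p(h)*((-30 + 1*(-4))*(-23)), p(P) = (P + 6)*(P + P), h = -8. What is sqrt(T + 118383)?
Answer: sqrt(143407) ≈ 378.69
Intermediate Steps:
p(P) = 2*P*(6 + P) (p(P) = (6 + P)*(2*P) = 2*P*(6 + P))
T = 25024 (T = (2*(-8)*(6 - 8))*((-30 + 1*(-4))*(-23)) = (2*(-8)*(-2))*((-30 - 4)*(-23)) = 32*(-34*(-23)) = 32*782 = 25024)
sqrt(T + 118383) = sqrt(25024 + 118383) = sqrt(143407)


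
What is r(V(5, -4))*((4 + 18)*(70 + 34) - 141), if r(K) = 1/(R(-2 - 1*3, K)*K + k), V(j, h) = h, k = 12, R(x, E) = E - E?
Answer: 2147/12 ≈ 178.92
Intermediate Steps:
R(x, E) = 0
r(K) = 1/12 (r(K) = 1/(0*K + 12) = 1/(0 + 12) = 1/12)
r(V(5, -4))*((4 + 18)*(70 + 34) - 141) = ((4 + 18)*(70 + 34) - 141)/12 = (22*104 - 141)/12 = (2288 - 141)/12 = (1/12)*2147 = 2147/12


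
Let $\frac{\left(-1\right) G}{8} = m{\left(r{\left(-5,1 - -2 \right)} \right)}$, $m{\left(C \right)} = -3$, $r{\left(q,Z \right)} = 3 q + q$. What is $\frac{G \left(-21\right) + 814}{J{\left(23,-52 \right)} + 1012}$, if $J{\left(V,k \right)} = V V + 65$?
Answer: $\frac{155}{803} \approx 0.19303$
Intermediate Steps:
$J{\left(V,k \right)} = 65 + V^{2}$ ($J{\left(V,k \right)} = V^{2} + 65 = 65 + V^{2}$)
$r{\left(q,Z \right)} = 4 q$
$G = 24$ ($G = \left(-8\right) \left(-3\right) = 24$)
$\frac{G \left(-21\right) + 814}{J{\left(23,-52 \right)} + 1012} = \frac{24 \left(-21\right) + 814}{\left(65 + 23^{2}\right) + 1012} = \frac{-504 + 814}{\left(65 + 529\right) + 1012} = \frac{310}{594 + 1012} = \frac{310}{1606} = 310 \cdot \frac{1}{1606} = \frac{155}{803}$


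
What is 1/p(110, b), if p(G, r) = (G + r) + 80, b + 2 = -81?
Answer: 1/107 ≈ 0.0093458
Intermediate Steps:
b = -83 (b = -2 - 81 = -83)
p(G, r) = 80 + G + r
1/p(110, b) = 1/(80 + 110 - 83) = 1/107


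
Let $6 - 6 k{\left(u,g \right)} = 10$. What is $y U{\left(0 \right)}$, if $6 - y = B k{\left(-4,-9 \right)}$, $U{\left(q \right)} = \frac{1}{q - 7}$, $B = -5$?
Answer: $- \frac{8}{21} \approx -0.38095$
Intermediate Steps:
$k{\left(u,g \right)} = - \frac{2}{3}$ ($k{\left(u,g \right)} = 1 - \frac{5}{3} = - \frac{2}{3}$)
$U{\left(q \right)} = \frac{1}{-7 + q}$
$y = \frac{8}{3}$ ($y = 6 - \left(-5\right) \left(- \frac{2}{3}\right) = 6 - \frac{10}{3} = \frac{8}{3} \approx 2.6667$)
$y U{\left(0 \right)} = \frac{8}{3 \left(-7 + 0\right)} = \frac{8}{3 \left(-7\right)} = \frac{8}{3} \left(- \frac{1}{7}\right) = - \frac{8}{21}$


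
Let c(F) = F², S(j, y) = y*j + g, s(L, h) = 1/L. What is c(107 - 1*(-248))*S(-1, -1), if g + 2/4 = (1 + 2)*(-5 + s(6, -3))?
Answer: -1764350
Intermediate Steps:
g = -15 (g = -½ + (1 + 2)*(-5 + 1/6) = -½ + 3*(-5 + ⅙) = -½ + 3*(-29/6) = -½ - 29/2 = -15)
S(j, y) = -15 + j*y (S(j, y) = y*j - 15 = j*y - 15 = -15 + j*y)
c(107 - 1*(-248))*S(-1, -1) = (107 - 1*(-248))²*(-15 - 1*(-1)) = (107 + 248)²*(-15 + 1) = 355²*(-14) = 126025*(-14) = -1764350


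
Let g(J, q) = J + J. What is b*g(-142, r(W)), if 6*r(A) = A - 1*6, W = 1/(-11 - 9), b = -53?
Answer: 15052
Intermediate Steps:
W = -1/20 (W = 1/(-20) = -1/20 ≈ -0.050000)
r(A) = -1 + A/6 (r(A) = (A - 1*6)/6 = (A - 6)/6 = (-6 + A)/6 = -1 + A/6)
g(J, q) = 2*J
b*g(-142, r(W)) = -106*(-142) = -53*(-284) = 15052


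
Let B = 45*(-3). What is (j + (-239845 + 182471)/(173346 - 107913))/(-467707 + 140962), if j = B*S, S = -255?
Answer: -2252473651/21379905585 ≈ -0.10535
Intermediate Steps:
B = -135
j = 34425 (j = -135*(-255) = 34425)
(j + (-239845 + 182471)/(173346 - 107913))/(-467707 + 140962) = (34425 + (-239845 + 182471)/(173346 - 107913))/(-467707 + 140962) = (34425 - 57374/65433)/(-326745) = (34425 - 57374*1/65433)*(-1/326745) = (34425 - 57374/65433)*(-1/326745) = (2252473651/65433)*(-1/326745) = -2252473651/21379905585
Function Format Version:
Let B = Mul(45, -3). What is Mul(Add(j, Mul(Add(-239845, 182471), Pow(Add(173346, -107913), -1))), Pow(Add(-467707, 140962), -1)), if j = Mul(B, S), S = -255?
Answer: Rational(-2252473651, 21379905585) ≈ -0.10535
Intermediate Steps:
B = -135
j = 34425 (j = Mul(-135, -255) = 34425)
Mul(Add(j, Mul(Add(-239845, 182471), Pow(Add(173346, -107913), -1))), Pow(Add(-467707, 140962), -1)) = Mul(Add(34425, Mul(Add(-239845, 182471), Pow(Add(173346, -107913), -1))), Pow(Add(-467707, 140962), -1)) = Mul(Add(34425, Mul(-57374, Pow(65433, -1))), Pow(-326745, -1)) = Mul(Add(34425, Mul(-57374, Rational(1, 65433))), Rational(-1, 326745)) = Mul(Add(34425, Rational(-57374, 65433)), Rational(-1, 326745)) = Mul(Rational(2252473651, 65433), Rational(-1, 326745)) = Rational(-2252473651, 21379905585)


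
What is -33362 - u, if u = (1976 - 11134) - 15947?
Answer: -8257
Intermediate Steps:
u = -25105 (u = -9158 - 15947 = -25105)
-33362 - u = -33362 - 1*(-25105) = -33362 + 25105 = -8257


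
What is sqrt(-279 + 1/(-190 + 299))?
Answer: I*sqrt(3314690)/109 ≈ 16.703*I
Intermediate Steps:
sqrt(-279 + 1/(-190 + 299)) = sqrt(-279 + 1/109) = sqrt(-30410/109) = I*sqrt(3314690)/109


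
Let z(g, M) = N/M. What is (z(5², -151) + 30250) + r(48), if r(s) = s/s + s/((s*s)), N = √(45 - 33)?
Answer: 1452049/48 - 2*√3/151 ≈ 30251.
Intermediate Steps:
N = 2*√3 (N = √12 = 2*√3 ≈ 3.4641)
r(s) = 1 + 1/s (r(s) = 1 + s/(s²) = 1 + s/s² = 1 + 1/s)
z(g, M) = 2*√3/M (z(g, M) = (2*√3)/M = 2*√3/M)
(z(5², -151) + 30250) + r(48) = (2*√3/(-151) + 30250) + (1 + 48)/48 = (2*√3*(-1/151) + 30250) + (1/48)*49 = (-2*√3/151 + 30250) + 49/48 = (30250 - 2*√3/151) + 49/48 = 1452049/48 - 2*√3/151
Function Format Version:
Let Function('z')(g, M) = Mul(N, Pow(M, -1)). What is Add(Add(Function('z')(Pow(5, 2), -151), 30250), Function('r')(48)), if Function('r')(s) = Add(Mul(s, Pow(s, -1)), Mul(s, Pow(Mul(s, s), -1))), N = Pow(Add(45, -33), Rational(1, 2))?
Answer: Add(Rational(1452049, 48), Mul(Rational(-2, 151), Pow(3, Rational(1, 2)))) ≈ 30251.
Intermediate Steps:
N = Mul(2, Pow(3, Rational(1, 2))) (N = Pow(12, Rational(1, 2)) = Mul(2, Pow(3, Rational(1, 2))) ≈ 3.4641)
Function('r')(s) = Add(1, Pow(s, -1)) (Function('r')(s) = Add(1, Mul(s, Pow(Pow(s, 2), -1))) = Add(1, Mul(s, Pow(s, -2))) = Add(1, Pow(s, -1)))
Function('z')(g, M) = Mul(2, Pow(3, Rational(1, 2)), Pow(M, -1)) (Function('z')(g, M) = Mul(Mul(2, Pow(3, Rational(1, 2))), Pow(M, -1)) = Mul(2, Pow(3, Rational(1, 2)), Pow(M, -1)))
Add(Add(Function('z')(Pow(5, 2), -151), 30250), Function('r')(48)) = Add(Add(Mul(2, Pow(3, Rational(1, 2)), Pow(-151, -1)), 30250), Mul(Pow(48, -1), Add(1, 48))) = Add(Add(Mul(2, Pow(3, Rational(1, 2)), Rational(-1, 151)), 30250), Mul(Rational(1, 48), 49)) = Add(Add(Mul(Rational(-2, 151), Pow(3, Rational(1, 2))), 30250), Rational(49, 48)) = Add(Add(30250, Mul(Rational(-2, 151), Pow(3, Rational(1, 2)))), Rational(49, 48)) = Add(Rational(1452049, 48), Mul(Rational(-2, 151), Pow(3, Rational(1, 2))))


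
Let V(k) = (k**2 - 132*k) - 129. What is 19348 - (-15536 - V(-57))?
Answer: 45528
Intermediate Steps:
V(k) = -129 + k**2 - 132*k
19348 - (-15536 - V(-57)) = 19348 - (-15536 - (-129 + (-57)**2 - 132*(-57))) = 19348 - (-15536 - (-129 + 3249 + 7524)) = 19348 - (-15536 - 1*10644) = 19348 - (-15536 - 10644) = 19348 - 1*(-26180) = 19348 + 26180 = 45528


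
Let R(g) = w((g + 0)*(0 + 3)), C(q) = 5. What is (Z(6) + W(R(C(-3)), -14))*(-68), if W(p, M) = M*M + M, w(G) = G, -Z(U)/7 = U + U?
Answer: -6664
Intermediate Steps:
Z(U) = -14*U (Z(U) = -7*(U + U) = -14*U)
R(g) = 3*g (R(g) = (g + 0)*(0 + 3) = g*3 = 3*g)
W(p, M) = M + M² (W(p, M) = M² + M = M + M²)
(Z(6) + W(R(C(-3)), -14))*(-68) = (-14*6 - 14*(1 - 14))*(-68) = (-84 - 14*(-13))*(-68) = (-84 + 182)*(-68) = 98*(-68) = -6664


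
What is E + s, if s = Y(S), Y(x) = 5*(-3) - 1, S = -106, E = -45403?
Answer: -45419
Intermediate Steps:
Y(x) = -16 (Y(x) = -15 - 1 = -16)
s = -16
E + s = -45403 - 16 = -45419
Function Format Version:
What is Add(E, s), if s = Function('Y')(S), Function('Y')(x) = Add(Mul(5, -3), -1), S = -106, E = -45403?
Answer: -45419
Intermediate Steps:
Function('Y')(x) = -16 (Function('Y')(x) = Add(-15, -1) = -16)
s = -16
Add(E, s) = Add(-45403, -16) = -45419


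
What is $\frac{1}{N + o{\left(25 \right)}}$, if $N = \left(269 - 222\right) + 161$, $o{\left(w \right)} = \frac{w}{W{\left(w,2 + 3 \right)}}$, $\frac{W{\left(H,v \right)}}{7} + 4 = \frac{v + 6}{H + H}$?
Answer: $\frac{1323}{273934} \approx 0.0048296$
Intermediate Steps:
$W{\left(H,v \right)} = -28 + \frac{7 \left(6 + v\right)}{2 H}$ ($W{\left(H,v \right)} = -28 + 7 \frac{v + 6}{H + H} = -28 + 7 \frac{6 + v}{2 H} = -28 + \frac{7 \left(6 + v\right)}{2 H}$)
$o{\left(w \right)} = \frac{2 w^{2}}{7 \left(11 - 8 w\right)}$ ($o{\left(w \right)} = \frac{w}{\frac{7}{2} \frac{1}{w} \left(6 + \left(2 + 3\right) - 8 w\right)} = \frac{w}{\frac{7}{2} \frac{1}{w} \left(6 + 5 - 8 w\right)} = \frac{w}{\frac{7}{2} \frac{1}{w} \left(11 - 8 w\right)} = w \frac{2 w}{7 \left(11 - 8 w\right)} = \frac{2 w^{2}}{7 \left(11 - 8 w\right)}$)
$N = 208$ ($N = 47 + 161 = 208$)
$\frac{1}{N + o{\left(25 \right)}} = \frac{1}{208 + \frac{2 \cdot 25^{2}}{7 \left(11 - 200\right)}} = \frac{1}{208 + \frac{2}{7} \cdot 625 \frac{1}{11 - 200}} = \frac{1}{208 + \frac{2}{7} \cdot 625 \frac{1}{-189}} = \frac{1}{208 + \frac{2}{7} \cdot 625 \left(- \frac{1}{189}\right)} = \frac{1}{208 - \frac{1250}{1323}} = \frac{1}{\frac{273934}{1323}} = \frac{1323}{273934}$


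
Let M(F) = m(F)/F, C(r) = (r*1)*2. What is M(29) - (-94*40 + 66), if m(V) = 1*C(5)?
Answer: 107136/29 ≈ 3694.3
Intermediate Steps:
C(r) = 2*r (C(r) = r*2 = 2*r)
m(V) = 10 (m(V) = 1*(2*5) = 1*10 = 10)
M(F) = 10/F
M(29) - (-94*40 + 66) = 10/29 - (-94*40 + 66) = 10*(1/29) - (-3760 + 66) = 10/29 - 1*(-3694) = 10/29 + 3694 = 107136/29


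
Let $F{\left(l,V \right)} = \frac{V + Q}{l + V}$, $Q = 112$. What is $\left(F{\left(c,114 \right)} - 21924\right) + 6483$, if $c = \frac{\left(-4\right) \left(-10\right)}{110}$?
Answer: $- \frac{9711146}{629} \approx -15439.0$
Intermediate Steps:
$c = \frac{4}{11}$ ($c = 40 \cdot \frac{1}{110} = \frac{4}{11} \approx 0.36364$)
$F{\left(l,V \right)} = \frac{112 + V}{V + l}$ ($F{\left(l,V \right)} = \frac{V + 112}{l + V} = \frac{112 + V}{V + l}$)
$\left(F{\left(c,114 \right)} - 21924\right) + 6483 = \left(\frac{112 + 114}{114 + \frac{4}{11}} - 21924\right) + 6483 = \left(\frac{1}{\frac{1258}{11}} \cdot 226 - 21924\right) + 6483 = \left(\frac{11}{1258} \cdot 226 - 21924\right) + 6483 = \left(\frac{1243}{629} - 21924\right) + 6483 = - \frac{13788953}{629} + 6483 = - \frac{9711146}{629}$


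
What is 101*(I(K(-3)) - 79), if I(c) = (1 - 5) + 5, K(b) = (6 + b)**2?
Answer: -7878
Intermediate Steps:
I(c) = 1 (I(c) = -4 + 5 = 1)
101*(I(K(-3)) - 79) = 101*(1 - 79) = 101*(-78) = -7878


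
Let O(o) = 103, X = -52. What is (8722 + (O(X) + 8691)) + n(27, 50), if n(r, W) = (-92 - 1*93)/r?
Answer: 472747/27 ≈ 17509.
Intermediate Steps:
n(r, W) = -185/r (n(r, W) = (-92 - 93)/r = -185/r)
(8722 + (O(X) + 8691)) + n(27, 50) = (8722 + (103 + 8691)) - 185/27 = (8722 + 8794) - 185*1/27 = 17516 - 185/27 = 472747/27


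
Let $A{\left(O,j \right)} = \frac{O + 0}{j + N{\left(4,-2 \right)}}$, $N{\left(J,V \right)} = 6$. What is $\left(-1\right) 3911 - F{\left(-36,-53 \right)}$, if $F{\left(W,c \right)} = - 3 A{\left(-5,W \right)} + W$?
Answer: $- \frac{7749}{2} \approx -3874.5$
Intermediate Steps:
$A{\left(O,j \right)} = \frac{O}{6 + j}$ ($A{\left(O,j \right)} = \frac{O + 0}{j + 6} = \frac{O}{6 + j}$)
$F{\left(W,c \right)} = W + \frac{15}{6 + W}$ ($F{\left(W,c \right)} = - 3 \left(- \frac{5}{6 + W}\right) + W = \frac{15}{6 + W} + W = W + \frac{15}{6 + W}$)
$\left(-1\right) 3911 - F{\left(-36,-53 \right)} = \left(-1\right) 3911 - \frac{15 - 36 \left(6 - 36\right)}{6 - 36} = -3911 - \frac{15 - -1080}{-30} = -3911 - - \frac{15 + 1080}{30} = -3911 - \left(- \frac{1}{30}\right) 1095 = -3911 - - \frac{73}{2} = -3911 + \frac{73}{2} = - \frac{7749}{2}$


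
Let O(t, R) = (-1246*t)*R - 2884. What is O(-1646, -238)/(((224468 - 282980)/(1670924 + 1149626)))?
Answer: 57365390913775/2438 ≈ 2.3530e+10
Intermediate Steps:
O(t, R) = -2884 - 1246*R*t (O(t, R) = -1246*R*t - 2884 = -2884 - 1246*R*t)
O(-1646, -238)/(((224468 - 282980)/(1670924 + 1149626))) = (-2884 - 1246*(-238)*(-1646))/(((224468 - 282980)/(1670924 + 1149626))) = (-2884 - 488118008)/((-58512/2820550)) = -488120892/((-58512*1/2820550)) = -488120892/(-29256/1410275) = -488120892*(-1410275/29256) = 57365390913775/2438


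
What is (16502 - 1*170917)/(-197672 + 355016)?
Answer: -154415/157344 ≈ -0.98138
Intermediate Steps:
(16502 - 1*170917)/(-197672 + 355016) = (16502 - 170917)/157344 = -154415*1/157344 = -154415/157344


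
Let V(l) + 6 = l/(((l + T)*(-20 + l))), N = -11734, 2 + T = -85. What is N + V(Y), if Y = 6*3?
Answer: -270017/23 ≈ -11740.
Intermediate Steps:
T = -87 (T = -2 - 85 = -87)
Y = 18
V(l) = -6 + l/((-87 + l)*(-20 + l)) (V(l) = -6 + l/(((l - 87)*(-20 + l))) = -6 + l/(((-87 + l)*(-20 + l))) = -6 + l*(1/((-87 + l)*(-20 + l))) = -6 + l/((-87 + l)*(-20 + l)))
N + V(Y) = -11734 + (-10440 - 6*18**2 + 643*18)/(1740 + 18**2 - 107*18) = -11734 + (-10440 - 6*324 + 11574)/(1740 + 324 - 1926) = -11734 + (-10440 - 1944 + 11574)/138 = -11734 + (1/138)*(-810) = -11734 - 135/23 = -270017/23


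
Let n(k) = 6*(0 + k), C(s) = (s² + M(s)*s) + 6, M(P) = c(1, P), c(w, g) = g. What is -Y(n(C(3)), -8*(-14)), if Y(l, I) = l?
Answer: -144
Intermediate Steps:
M(P) = P
C(s) = 6 + 2*s² (C(s) = (s² + s*s) + 6 = (s² + s²) + 6 = 2*s² + 6 = 6 + 2*s²)
n(k) = 6*k
-Y(n(C(3)), -8*(-14)) = -6*(6 + 2*3²) = -6*(6 + 2*9) = -6*(6 + 18) = -6*24 = -1*144 = -144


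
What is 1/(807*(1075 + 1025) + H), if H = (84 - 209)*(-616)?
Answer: 1/1771700 ≈ 5.6443e-7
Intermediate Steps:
H = 77000 (H = -125*(-616) = 77000)
1/(807*(1075 + 1025) + H) = 1/(807*(1075 + 1025) + 77000) = 1/(807*2100 + 77000) = 1/(1694700 + 77000) = 1/1771700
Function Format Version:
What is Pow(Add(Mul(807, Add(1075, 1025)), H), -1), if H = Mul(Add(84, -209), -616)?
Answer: Rational(1, 1771700) ≈ 5.6443e-7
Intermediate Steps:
H = 77000 (H = Mul(-125, -616) = 77000)
Pow(Add(Mul(807, Add(1075, 1025)), H), -1) = Pow(Add(Mul(807, Add(1075, 1025)), 77000), -1) = Pow(Add(Mul(807, 2100), 77000), -1) = Pow(Add(1694700, 77000), -1) = Pow(1771700, -1) = Rational(1, 1771700)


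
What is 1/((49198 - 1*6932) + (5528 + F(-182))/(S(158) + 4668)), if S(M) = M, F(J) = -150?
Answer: 2413/101990547 ≈ 2.3659e-5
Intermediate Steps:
1/((49198 - 1*6932) + (5528 + F(-182))/(S(158) + 4668)) = 1/((49198 - 1*6932) + (5528 - 150)/(158 + 4668)) = 1/((49198 - 6932) + 5378/4826) = 1/(42266 + 5378*(1/4826)) = 1/(42266 + 2689/2413) = 1/(101990547/2413) = 2413/101990547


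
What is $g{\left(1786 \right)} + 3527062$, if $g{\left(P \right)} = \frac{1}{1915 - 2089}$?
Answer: $\frac{613708787}{174} \approx 3.5271 \cdot 10^{6}$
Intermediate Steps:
$g{\left(P \right)} = - \frac{1}{174}$ ($g{\left(P \right)} = \frac{1}{-174} = - \frac{1}{174}$)
$g{\left(1786 \right)} + 3527062 = - \frac{1}{174} + 3527062 = \frac{613708787}{174}$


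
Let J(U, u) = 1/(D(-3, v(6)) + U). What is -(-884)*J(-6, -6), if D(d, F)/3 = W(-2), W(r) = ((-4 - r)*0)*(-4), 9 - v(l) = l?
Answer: -442/3 ≈ -147.33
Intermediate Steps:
v(l) = 9 - l
W(r) = 0 (W(r) = 0*(-4) = 0)
D(d, F) = 0 (D(d, F) = 3*0 = 0)
J(U, u) = 1/U (J(U, u) = 1/(0 + U) = 1/U)
-(-884)*J(-6, -6) = -(-884)/(-6) = -(-884)*(-1)/6 = -1*442/3 = -442/3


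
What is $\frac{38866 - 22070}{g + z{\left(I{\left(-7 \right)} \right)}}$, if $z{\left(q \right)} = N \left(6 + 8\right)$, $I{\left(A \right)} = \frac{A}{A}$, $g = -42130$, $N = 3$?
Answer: $- \frac{4199}{10522} \approx -0.39907$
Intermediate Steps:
$I{\left(A \right)} = 1$
$z{\left(q \right)} = 42$ ($z{\left(q \right)} = 3 \left(6 + 8\right) = 3 \cdot 14 = 42$)
$\frac{38866 - 22070}{g + z{\left(I{\left(-7 \right)} \right)}} = \frac{38866 - 22070}{-42130 + 42} = \frac{16796}{-42088} = 16796 \left(- \frac{1}{42088}\right) = - \frac{4199}{10522}$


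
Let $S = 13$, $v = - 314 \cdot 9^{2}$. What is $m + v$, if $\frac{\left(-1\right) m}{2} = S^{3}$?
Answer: $-29828$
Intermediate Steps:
$v = -25434$ ($v = \left(-314\right) 81 = -25434$)
$m = -4394$ ($m = - 2 \cdot 13^{3} = \left(-2\right) 2197 = -4394$)
$m + v = -4394 - 25434 = -29828$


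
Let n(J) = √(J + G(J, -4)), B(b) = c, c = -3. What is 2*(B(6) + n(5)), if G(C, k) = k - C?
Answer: -6 + 4*I ≈ -6.0 + 4.0*I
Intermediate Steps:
B(b) = -3
n(J) = 2*I (n(J) = √(J + (-4 - J)) = √(-4) = 2*I)
2*(B(6) + n(5)) = 2*(-3 + 2*I) = -6 + 4*I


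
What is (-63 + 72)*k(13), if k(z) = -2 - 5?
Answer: -63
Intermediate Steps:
k(z) = -7
(-63 + 72)*k(13) = (-63 + 72)*(-7) = 9*(-7) = -63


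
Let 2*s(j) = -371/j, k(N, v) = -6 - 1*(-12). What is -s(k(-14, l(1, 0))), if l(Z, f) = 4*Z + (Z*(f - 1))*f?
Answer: 371/12 ≈ 30.917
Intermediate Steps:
l(Z, f) = 4*Z + Z*f*(-1 + f) (l(Z, f) = 4*Z + (Z*(-1 + f))*f = 4*Z + Z*f*(-1 + f))
k(N, v) = 6 (k(N, v) = -6 + 12 = 6)
s(j) = -371/(2*j) (s(j) = (-371/j)/2 = -371/(2*j))
-s(k(-14, l(1, 0))) = -(-371)/(2*6) = -1*(-371/12) = 371/12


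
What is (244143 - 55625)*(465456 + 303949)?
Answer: 145046691790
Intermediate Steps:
(244143 - 55625)*(465456 + 303949) = 188518*769405 = 145046691790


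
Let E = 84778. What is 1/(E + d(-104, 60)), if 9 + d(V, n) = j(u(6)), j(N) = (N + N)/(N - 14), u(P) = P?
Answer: 2/169535 ≈ 1.1797e-5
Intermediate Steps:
j(N) = 2*N/(-14 + N) (j(N) = (2*N)/(-14 + N) = 2*N/(-14 + N))
d(V, n) = -21/2 (d(V, n) = -9 + 2*6/(-14 + 6) = -9 + 2*6/(-8) = -9 + 2*6*(-⅛) = -9 - 3/2 = -21/2)
1/(E + d(-104, 60)) = 1/(84778 - 21/2) = 1/(169535/2) = 2/169535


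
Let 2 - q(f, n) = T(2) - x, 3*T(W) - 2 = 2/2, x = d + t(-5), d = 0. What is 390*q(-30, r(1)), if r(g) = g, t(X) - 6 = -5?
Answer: 780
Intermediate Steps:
t(X) = 1 (t(X) = 6 - 5 = 1)
x = 1 (x = 0 + 1 = 1)
T(W) = 1 (T(W) = ⅔ + (2/2)/3 = ⅔ + (2*(½))/3 = ⅔ + (⅓)*1 = ⅔ + ⅓ = 1)
q(f, n) = 2 (q(f, n) = 2 - (1 - 1*1) = 2 - (1 - 1) = 2 - 1*0 = 2 + 0 = 2)
390*q(-30, r(1)) = 390*2 = 780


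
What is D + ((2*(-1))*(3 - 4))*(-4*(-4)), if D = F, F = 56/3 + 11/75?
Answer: 3811/75 ≈ 50.813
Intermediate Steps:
F = 1411/75 (F = 56*(⅓) + 11*(1/75) = 56/3 + 11/75 = 1411/75 ≈ 18.813)
D = 1411/75 ≈ 18.813
D + ((2*(-1))*(3 - 4))*(-4*(-4)) = 1411/75 + ((2*(-1))*(3 - 4))*(-4*(-4)) = 1411/75 - 2*(-1)*16 = 1411/75 + 2*16 = 1411/75 + 32 = 3811/75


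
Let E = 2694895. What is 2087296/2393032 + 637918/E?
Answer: 893950217662/806121246455 ≈ 1.1090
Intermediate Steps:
2087296/2393032 + 637918/E = 2087296/2393032 + 637918/2694895 = 2087296*(1/2393032) + 637918*(1/2694895) = 260912/299129 + 637918/2694895 = 893950217662/806121246455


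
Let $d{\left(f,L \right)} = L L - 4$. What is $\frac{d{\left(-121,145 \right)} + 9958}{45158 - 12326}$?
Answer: $\frac{30979}{32832} \approx 0.94356$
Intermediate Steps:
$d{\left(f,L \right)} = -4 + L^{2}$ ($d{\left(f,L \right)} = L^{2} - 4 = -4 + L^{2}$)
$\frac{d{\left(-121,145 \right)} + 9958}{45158 - 12326} = \frac{\left(-4 + 145^{2}\right) + 9958}{45158 - 12326} = \frac{\left(-4 + 21025\right) + 9958}{32832} = \left(21021 + 9958\right) \frac{1}{32832} = 30979 \cdot \frac{1}{32832} = \frac{30979}{32832}$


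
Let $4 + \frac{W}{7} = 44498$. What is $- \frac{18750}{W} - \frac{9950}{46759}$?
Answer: $- \frac{1987869175}{7281732311} \approx -0.27299$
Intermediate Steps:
$W = 311458$ ($W = -28 + 7 \cdot 44498 = -28 + 311486 = 311458$)
$- \frac{18750}{W} - \frac{9950}{46759} = - \frac{18750}{311458} - \frac{9950}{46759} = \left(-18750\right) \frac{1}{311458} - \frac{9950}{46759} = - \frac{9375}{155729} - \frac{9950}{46759} = - \frac{1987869175}{7281732311}$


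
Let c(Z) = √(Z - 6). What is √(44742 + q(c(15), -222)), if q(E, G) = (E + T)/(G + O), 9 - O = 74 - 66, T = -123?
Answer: 21*√4955262/221 ≈ 211.52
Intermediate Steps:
O = 1 (O = 9 - (74 - 66) = 9 - 1*8 = 9 - 8 = 1)
c(Z) = √(-6 + Z)
q(E, G) = (-123 + E)/(1 + G) (q(E, G) = (E - 123)/(G + 1) = (-123 + E)/(1 + G))
√(44742 + q(c(15), -222)) = √(44742 + (-123 + √(-6 + 15))/(1 - 222)) = √(44742 + (-123 + √9)/(-221)) = √(44742 - (-123 + 3)/221) = √(44742 - 1/221*(-120)) = √(44742 + 120/221) = √(9888102/221) = 21*√4955262/221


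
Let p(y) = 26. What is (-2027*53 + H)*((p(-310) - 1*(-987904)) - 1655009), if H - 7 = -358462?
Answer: 310782766994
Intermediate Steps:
H = -358455 (H = 7 - 358462 = -358455)
(-2027*53 + H)*((p(-310) - 1*(-987904)) - 1655009) = (-2027*53 - 358455)*((26 - 1*(-987904)) - 1655009) = (-107431 - 358455)*((26 + 987904) - 1655009) = -465886*(987930 - 1655009) = -465886*(-667079) = 310782766994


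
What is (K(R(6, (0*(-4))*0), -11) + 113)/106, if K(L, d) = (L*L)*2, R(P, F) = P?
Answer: 185/106 ≈ 1.7453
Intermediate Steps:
K(L, d) = 2*L² (K(L, d) = L²*2 = 2*L²)
(K(R(6, (0*(-4))*0), -11) + 113)/106 = (2*6² + 113)/106 = (2*36 + 113)*(1/106) = (72 + 113)*(1/106) = 185*(1/106) = 185/106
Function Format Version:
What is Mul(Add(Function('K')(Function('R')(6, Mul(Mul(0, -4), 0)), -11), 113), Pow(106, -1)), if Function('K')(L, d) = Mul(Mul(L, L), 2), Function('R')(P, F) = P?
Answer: Rational(185, 106) ≈ 1.7453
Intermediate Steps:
Function('K')(L, d) = Mul(2, Pow(L, 2)) (Function('K')(L, d) = Mul(Pow(L, 2), 2) = Mul(2, Pow(L, 2)))
Mul(Add(Function('K')(Function('R')(6, Mul(Mul(0, -4), 0)), -11), 113), Pow(106, -1)) = Mul(Add(Mul(2, Pow(6, 2)), 113), Pow(106, -1)) = Mul(Add(Mul(2, 36), 113), Rational(1, 106)) = Mul(Add(72, 113), Rational(1, 106)) = Mul(185, Rational(1, 106)) = Rational(185, 106)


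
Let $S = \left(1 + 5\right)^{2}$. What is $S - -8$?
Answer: $44$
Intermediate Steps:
$S = 36$ ($S = 6^{2} = 36$)
$S - -8 = 36 - -8 = 36 + 8 = 44$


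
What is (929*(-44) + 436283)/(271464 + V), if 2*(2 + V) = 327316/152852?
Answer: 30219375382/20746836641 ≈ 1.4566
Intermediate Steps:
V = -71023/76426 (V = -2 + (327316/152852)/2 = -2 + (327316*(1/152852))/2 = -2 + (1/2)*(81829/38213) = -2 + 81829/76426 = -71023/76426 ≈ -0.92930)
(929*(-44) + 436283)/(271464 + V) = (929*(-44) + 436283)/(271464 - 71023/76426) = (-40876 + 436283)/(20746836641/76426) = 395407*(76426/20746836641) = 30219375382/20746836641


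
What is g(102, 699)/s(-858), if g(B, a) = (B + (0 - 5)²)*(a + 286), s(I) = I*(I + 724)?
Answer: 125095/114972 ≈ 1.0880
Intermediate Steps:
s(I) = I*(724 + I)
g(B, a) = (25 + B)*(286 + a) (g(B, a) = (B + (-5)²)*(286 + a) = (B + 25)*(286 + a) = (25 + B)*(286 + a))
g(102, 699)/s(-858) = (7150 + 25*699 + 286*102 + 102*699)/((-858*(724 - 858))) = (7150 + 17475 + 29172 + 71298)/((-858*(-134))) = 125095/114972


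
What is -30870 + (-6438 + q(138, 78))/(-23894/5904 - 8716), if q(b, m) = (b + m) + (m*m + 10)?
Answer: -794642165874/25741579 ≈ -30870.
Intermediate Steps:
q(b, m) = 10 + b + m + m² (q(b, m) = (b + m) + (m² + 10) = (b + m) + (10 + m²) = 10 + b + m + m²)
-30870 + (-6438 + q(138, 78))/(-23894/5904 - 8716) = -30870 + (-6438 + (10 + 138 + 78 + 78²))/(-23894/5904 - 8716) = -30870 + (-6438 + (10 + 138 + 78 + 6084))/(-23894*1/5904 - 8716) = -30870 + (-6438 + 6310)/(-11947/2952 - 8716) = -30870 - 128/(-25741579/2952) = -30870 - 128*(-2952/25741579) = -30870 + 377856/25741579 = -794642165874/25741579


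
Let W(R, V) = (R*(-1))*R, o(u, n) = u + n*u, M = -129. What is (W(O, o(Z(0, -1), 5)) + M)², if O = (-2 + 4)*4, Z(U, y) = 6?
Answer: 37249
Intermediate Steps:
O = 8 (O = 2*4 = 8)
W(R, V) = -R² (W(R, V) = (-R)*R = -R²)
(W(O, o(Z(0, -1), 5)) + M)² = (-1*8² - 129)² = (-1*64 - 129)² = (-64 - 129)² = (-193)² = 37249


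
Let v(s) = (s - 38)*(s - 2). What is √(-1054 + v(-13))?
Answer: 17*I ≈ 17.0*I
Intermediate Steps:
v(s) = (-38 + s)*(-2 + s)
√(-1054 + v(-13)) = √(-1054 + (76 + (-13)² - 40*(-13))) = √(-1054 + (76 + 169 + 520)) = √(-1054 + 765) = √(-289) = 17*I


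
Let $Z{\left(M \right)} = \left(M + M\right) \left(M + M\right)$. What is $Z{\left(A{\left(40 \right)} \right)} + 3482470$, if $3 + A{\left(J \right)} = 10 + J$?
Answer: $3491306$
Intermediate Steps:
$A{\left(J \right)} = 7 + J$ ($A{\left(J \right)} = -3 + \left(10 + J\right) = 7 + J$)
$Z{\left(M \right)} = 4 M^{2}$ ($Z{\left(M \right)} = 2 M 2 M = 4 M^{2}$)
$Z{\left(A{\left(40 \right)} \right)} + 3482470 = 4 \left(7 + 40\right)^{2} + 3482470 = 4 \cdot 47^{2} + 3482470 = 4 \cdot 2209 + 3482470 = 8836 + 3482470 = 3491306$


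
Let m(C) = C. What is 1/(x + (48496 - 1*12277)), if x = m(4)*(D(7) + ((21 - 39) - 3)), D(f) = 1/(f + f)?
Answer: 7/252947 ≈ 2.7674e-5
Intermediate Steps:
D(f) = 1/(2*f)
x = -586/7 (x = 4*((½)/7 + ((21 - 39) - 3)) = 4*((½)*(⅐) + (-18 - 3)) = 4*(1/14 - 21) = 4*(-293/14) = -586/7 ≈ -83.714)
1/(x + (48496 - 1*12277)) = 1/(-586/7 + (48496 - 1*12277)) = 1/(-586/7 + (48496 - 12277)) = 1/(-586/7 + 36219) = 1/(252947/7) = 7/252947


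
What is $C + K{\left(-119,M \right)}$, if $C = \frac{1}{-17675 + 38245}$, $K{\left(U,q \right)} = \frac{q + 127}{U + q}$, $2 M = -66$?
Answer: $- \frac{483357}{781660} \approx -0.61837$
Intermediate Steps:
$M = -33$ ($M = \frac{1}{2} \left(-66\right) = -33$)
$K{\left(U,q \right)} = \frac{127 + q}{U + q}$
$C = \frac{1}{20570} \approx 4.8614 \cdot 10^{-5}$
$C + K{\left(-119,M \right)} = \frac{1}{20570} + \frac{127 - 33}{-119 - 33} = \frac{1}{20570} + \frac{1}{-152} \cdot 94 = \frac{1}{20570} - \frac{47}{76} = - \frac{483357}{781660}$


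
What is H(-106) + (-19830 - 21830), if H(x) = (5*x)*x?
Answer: 14520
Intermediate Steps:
H(x) = 5*x²
H(-106) + (-19830 - 21830) = 5*(-106)² + (-19830 - 21830) = 5*11236 - 41660 = 56180 - 41660 = 14520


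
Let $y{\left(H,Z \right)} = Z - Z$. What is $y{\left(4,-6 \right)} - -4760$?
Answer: $4760$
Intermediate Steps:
$y{\left(H,Z \right)} = 0$
$y{\left(4,-6 \right)} - -4760 = 0 - -4760 = 0 + 4760 = 4760$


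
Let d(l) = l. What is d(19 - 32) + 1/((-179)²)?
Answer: -416532/32041 ≈ -13.000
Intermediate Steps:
d(19 - 32) + 1/((-179)²) = (19 - 32) + 1/((-179)²) = -13 + 1/32041 = -416532/32041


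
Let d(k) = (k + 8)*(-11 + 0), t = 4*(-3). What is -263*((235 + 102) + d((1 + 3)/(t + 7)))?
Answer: -339007/5 ≈ -67801.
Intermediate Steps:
t = -12
d(k) = -88 - 11*k (d(k) = (8 + k)*(-11) = -88 - 11*k)
-263*((235 + 102) + d((1 + 3)/(t + 7))) = -263*((235 + 102) + (-88 - 11*(1 + 3)/(-12 + 7))) = -263*(337 + (-88 - 44/(-5))) = -263*(337 + (-88 - 44*(-1)/5)) = -263*(337 + (-88 - 11*(-4/5))) = -263*(337 + (-88 + 44/5)) = -263*(337 - 396/5) = -263*1289/5 = -339007/5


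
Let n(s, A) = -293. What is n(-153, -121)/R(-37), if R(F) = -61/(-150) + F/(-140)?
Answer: -615300/1409 ≈ -436.69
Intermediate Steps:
R(F) = 61/150 - F/140 (R(F) = -61*(-1/150) + F*(-1/140) = 61/150 - F/140)
n(-153, -121)/R(-37) = -293/(61/150 - 1/140*(-37)) = -293/(61/150 + 37/140) = -293/1409/2100 = -293*2100/1409 = -615300/1409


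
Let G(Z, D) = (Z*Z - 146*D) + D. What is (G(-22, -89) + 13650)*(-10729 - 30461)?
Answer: -1113736410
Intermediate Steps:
G(Z, D) = Z**2 - 145*D (G(Z, D) = (Z**2 - 146*D) + D = Z**2 - 145*D)
(G(-22, -89) + 13650)*(-10729 - 30461) = (((-22)**2 - 145*(-89)) + 13650)*(-10729 - 30461) = ((484 + 12905) + 13650)*(-41190) = (13389 + 13650)*(-41190) = 27039*(-41190) = -1113736410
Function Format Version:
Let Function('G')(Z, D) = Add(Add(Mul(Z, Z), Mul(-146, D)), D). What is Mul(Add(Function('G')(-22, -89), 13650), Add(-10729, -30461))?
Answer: -1113736410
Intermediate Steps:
Function('G')(Z, D) = Add(Pow(Z, 2), Mul(-145, D)) (Function('G')(Z, D) = Add(Add(Pow(Z, 2), Mul(-146, D)), D) = Add(Pow(Z, 2), Mul(-145, D)))
Mul(Add(Function('G')(-22, -89), 13650), Add(-10729, -30461)) = Mul(Add(Add(Pow(-22, 2), Mul(-145, -89)), 13650), Add(-10729, -30461)) = Mul(Add(Add(484, 12905), 13650), -41190) = Mul(Add(13389, 13650), -41190) = Mul(27039, -41190) = -1113736410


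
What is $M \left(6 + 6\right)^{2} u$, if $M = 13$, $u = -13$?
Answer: $-24336$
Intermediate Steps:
$M \left(6 + 6\right)^{2} u = 13 \left(6 + 6\right)^{2} \left(-13\right) = 13 \cdot 12^{2} \left(-13\right) = 13 \cdot 144 \left(-13\right) = 1872 \left(-13\right) = -24336$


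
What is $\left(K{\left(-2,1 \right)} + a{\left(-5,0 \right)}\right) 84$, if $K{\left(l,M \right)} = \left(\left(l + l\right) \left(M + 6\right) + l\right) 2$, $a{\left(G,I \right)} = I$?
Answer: $-5040$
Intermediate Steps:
$K{\left(l,M \right)} = 2 l + 4 l \left(6 + M\right)$ ($K{\left(l,M \right)} = \left(2 l \left(6 + M\right) + l\right) 2 = \left(l + 2 l \left(6 + M\right)\right) 2 = 2 l + 4 l \left(6 + M\right)$)
$\left(K{\left(-2,1 \right)} + a{\left(-5,0 \right)}\right) 84 = \left(2 \left(-2\right) \left(13 + 2 \cdot 1\right) + 0\right) 84 = \left(2 \left(-2\right) \left(13 + 2\right) + 0\right) 84 = \left(2 \left(-2\right) 15 + 0\right) 84 = \left(-60 + 0\right) 84 = \left(-60\right) 84 = -5040$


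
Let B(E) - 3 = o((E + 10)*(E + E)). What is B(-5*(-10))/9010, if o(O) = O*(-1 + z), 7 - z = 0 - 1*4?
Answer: 60003/9010 ≈ 6.6596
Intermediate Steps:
z = 11 (z = 7 - (0 - 1*4) = 7 - (0 - 4) = 7 - 1*(-4) = 7 + 4 = 11)
o(O) = 10*O (o(O) = O*(-1 + 11) = O*10 = 10*O)
B(E) = 3 + 20*E*(10 + E) (B(E) = 3 + 10*((E + 10)*(E + E)) = 3 + 10*((10 + E)*(2*E)) = 3 + 10*(2*E*(10 + E)) = 3 + 20*E*(10 + E))
B(-5*(-10))/9010 = (3 + 20*(-5*(-10))*(10 - 5*(-10)))/9010 = (3 + 20*50*(10 + 50))*(1/9010) = (3 + 20*50*60)*(1/9010) = (3 + 60000)*(1/9010) = 60003*(1/9010) = 60003/9010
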